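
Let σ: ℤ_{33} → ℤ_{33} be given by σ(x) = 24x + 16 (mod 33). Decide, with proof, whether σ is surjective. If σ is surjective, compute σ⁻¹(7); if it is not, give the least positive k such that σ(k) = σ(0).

11

Since gcd(24, 33) = 3, we have 24x ≡ 0 (mod 3) for all x, so σ(x) ≡ 1 (mod 3).
But 0 ≢ 1 (mod 3), so 0 ∈ ℤ_{33} has no preimage. So σ is not surjective.
Since σ is not surjective, we find the least positive k with σ(k) = σ(0): this means 24k ≡ 0 (mod 33), i.e. 33 ∣ 24k. Since gcd(24, 33) = 3, dividing through by 3 this holds exactly when 11 ∣ 8k, and as gcd(8, 11) = 1, exactly when 11 ∣ k.
The smallest positive such k is 11.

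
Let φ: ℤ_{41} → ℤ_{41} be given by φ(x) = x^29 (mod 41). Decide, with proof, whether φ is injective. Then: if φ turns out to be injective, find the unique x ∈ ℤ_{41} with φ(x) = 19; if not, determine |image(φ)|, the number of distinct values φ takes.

Since 41 is prime, the nonzero elements of ℤ_{41} form a cyclic group of order 40.
As gcd(29, 40) = 1, raising to the 29th power is a bijection on this group: if u^29 ≡ v^29 then (uv^{−1})^29 = 1, and the only element of order dividing gcd(29, 40) = 1 is 1, so u = v.
With φ(0) = 0 this makes φ injective on all of ℤ_{41}, hence bijective (finite equal-size domain and codomain). In particular φ is injective.
Since φ is injective, we find the preimage of 19. The inverse of x ↦ x^29 on (ℤ_{41})^× is x ↦ x^29, because 29·29 = 841 = 21·40 + 1 ≡ 1 (mod 40) and x^{40} = 1 for x ≠ 0 (Fermat). So φ⁻¹(19) = 19^29 mod 41.
Repeated squaring mod 41: 19^1 ≡ 19, 19^2 ≡ 19² = 361 ≡ 33, 19^4 ≡ 33² = 1089 ≡ 23, 19^8 ≡ 23² = 529 ≡ 37, 19^16 ≡ 37² = 1369 ≡ 16. Since 29 = 16 + 8 + 4 + 1, 19^29 ≡ 16·37·23·19: 16·37 = 592 ≡ 18, then 18·23 = 414 ≡ 4, then 4·19 = 76 ≡ 35. So 19^29 ≡ 35 (mod 41).
Hence φ⁻¹(19) = 35.

35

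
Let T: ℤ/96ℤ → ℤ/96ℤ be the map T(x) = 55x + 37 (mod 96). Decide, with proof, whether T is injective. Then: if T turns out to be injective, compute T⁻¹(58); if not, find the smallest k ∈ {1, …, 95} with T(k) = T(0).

51

Suppose T(x_1) = T(x_2) in ℤ/96ℤ. Then 55x_1 + 37 ≡ 55x_2 + 37 (mod 96), thus 55(x_1 − x_2) ≡ 0 (mod 96).
Since gcd(55, 96) = 1, 55 is invertible modulo 96, therefore x_1 − x_2 ≡ 0 (mod 96), i.e. x_1 = x_2.
Thus T is injective.
We now compute 55⁻¹ mod 96 explicitly. Euclid's algorithm: 96 = 1·55 + 41, 55 = 1·41 + 14, 41 = 2·14 + 13, 14 = 1·13 + 1; back-substituting gives 1 = 7·55 − 4·96, so 55⁻¹ ≡ 7 (mod 96).
Since T is injective, we compute T⁻¹(58): solve 55x + 37 ≡ 58 (mod 96), i.e. 55x ≡ 21 (mod 96).
Multiplying by 55⁻¹ = 7 gives x ≡ 7·21 = 147 = 1·96 + 51 ≡ 51 (mod 96).
Check: T(51) = 55·51 + 37 = 2842 = 29·96 + 58 ≡ 58 (mod 96).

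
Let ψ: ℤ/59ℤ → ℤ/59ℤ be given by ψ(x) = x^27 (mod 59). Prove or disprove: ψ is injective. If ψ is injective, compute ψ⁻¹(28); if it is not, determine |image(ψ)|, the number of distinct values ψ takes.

Since 59 is prime, the nonzero elements of ℤ/59ℤ form a cyclic group of order 58.
As gcd(27, 58) = 1, raising to the 27th power is a bijection on this group: if u^27 ≡ v^27 then (uv^{−1})^27 = 1, and the only element of order dividing gcd(27, 58) = 1 is 1, so u = v.
With ψ(0) = 0 this makes ψ injective on all of ℤ/59ℤ, hence bijective (finite equal-size domain and codomain). In particular ψ is injective.
Since ψ is injective, we find the preimage of 28. The inverse of x ↦ x^27 on (ℤ/59ℤ)^× is x ↦ x^43, because 27·43 = 1161 = 20·58 + 1 ≡ 1 (mod 58) and x^{58} = 1 for x ≠ 0 (Fermat). So ψ⁻¹(28) = 28^43 mod 59.
Repeated squaring mod 59: 28^1 ≡ 28, 28^2 ≡ 28² = 784 ≡ 17, 28^4 ≡ 17² = 289 ≡ 53, 28^8 ≡ 53² = 2809 ≡ 36, 28^16 ≡ 36² = 1296 ≡ 57, 28^32 ≡ 57² = 3249 ≡ 4. Since 43 = 32 + 8 + 2 + 1, 28^43 ≡ 4·36·17·28: 4·36 = 144 ≡ 26, then 26·17 = 442 ≡ 29, then 29·28 = 812 ≡ 45. So 28^43 ≡ 45 (mod 59).
Hence ψ⁻¹(28) = 45.

45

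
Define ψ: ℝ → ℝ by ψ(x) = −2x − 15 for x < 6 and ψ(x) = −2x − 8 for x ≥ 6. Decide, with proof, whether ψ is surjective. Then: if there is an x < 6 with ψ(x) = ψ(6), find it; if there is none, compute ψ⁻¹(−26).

5/2

Both pieces are strictly decreasing (slopes −2 and −2), so each is injective on its own interval.
The left piece maps (−∞, 6) onto (−27, ∞); the right piece maps [6, ∞) onto (−∞, −20].
The union (−27, ∞) ∪ (−∞, −20] covers ℝ, so ψ is surjective.
For the follow-up: the images overlap, so an x < 6 with ψ(x) = ψ(6) exists. ψ(6) = −20; solving −2x − 15 = −20 for x < 6 gives x = (−20 + 15)/(−2) = 5/2.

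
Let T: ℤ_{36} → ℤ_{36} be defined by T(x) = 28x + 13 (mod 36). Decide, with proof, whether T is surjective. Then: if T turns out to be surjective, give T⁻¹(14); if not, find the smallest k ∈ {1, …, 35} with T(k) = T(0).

Since gcd(28, 36) = 4, we have 28x ≡ 0 (mod 4) for all x, so T(x) ≡ 1 (mod 4).
But 0 ≢ 1 (mod 4), so 0 ∈ ℤ_{36} has no preimage. Therefore T is not surjective.
Since T is not surjective, we find the least positive k with T(k) = T(0): this means 28k ≡ 0 (mod 36), i.e. 36 ∣ 28k. Since gcd(28, 36) = 4, dividing through by 4 this holds exactly when 9 ∣ 7k, and as gcd(7, 9) = 1, exactly when 9 ∣ k.
The smallest positive such k is 9.

9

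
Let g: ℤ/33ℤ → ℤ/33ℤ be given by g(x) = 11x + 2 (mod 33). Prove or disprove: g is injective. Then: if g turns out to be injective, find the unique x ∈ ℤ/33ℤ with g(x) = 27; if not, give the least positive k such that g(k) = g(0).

3

We have gcd(11, 33) = 11 > 1. Taking a = 0 and b = 3: g(0) = 2 and g(3) = 11·3 + 2 = 35 ≡ 2 (mod 33).
So g(0) = g(3) while 0 ≠ 3, so g is not injective.
Since g is not injective, we find the least positive k with g(k) = g(0): this means 11k ≡ 0 (mod 33), i.e. 33 ∣ 11k. Since gcd(11, 33) = 11, dividing through by 11 this holds exactly when 3 ∣ k.
The smallest positive such k is 3.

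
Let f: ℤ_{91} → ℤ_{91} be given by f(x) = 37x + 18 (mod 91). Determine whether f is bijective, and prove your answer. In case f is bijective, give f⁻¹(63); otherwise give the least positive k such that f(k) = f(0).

75

Recall: f is injective if f(x_1) = f(x_2) implies x_1 = x_2.
If f(x_1) = f(x_2), then 37x_1 ≡ 37x_2 (mod 91). Because gcd(37, 91) = 1, we may cancel 37 to get x_1 ≡ x_2 (mod 91).
We now compute 37⁻¹ mod 91 explicitly. Euclid's algorithm: 91 = 2·37 + 17, 37 = 2·17 + 3, 17 = 5·3 + 2, 3 = 1·2 + 1; back-substituting gives 1 = 32·37 − 13·91, so 37⁻¹ ≡ 32 (mod 91).
Then y ↦ 32(y − 18) is a two-sided inverse to f, so every y ∈ ℤ_{91} has a preimage.
Hence f is bijective.
Since f is bijective, we find f⁻¹(63): we need 37x ≡ 63 − 18 ≡ 45 (mod 91). Using 37⁻¹ = 32: x ≡ 32·45 = 1440 = 15·91 + 75, so x = 75.
Check: f(75) = 37·75 + 18 = 2793 = 30·91 + 63 ≡ 63 (mod 91).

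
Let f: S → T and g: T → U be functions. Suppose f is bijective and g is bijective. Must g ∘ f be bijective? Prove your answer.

Injectivity: if g(f(s)) = g(f(t)) then f(s) = f(t) (g injective) so s = t (f injective).
Surjectivity: for c ∈ U pick b with g(b) = c, then a with f(a) = b; then (g ∘ f)(a) = c.
Hence g ∘ f is bijective.

bijective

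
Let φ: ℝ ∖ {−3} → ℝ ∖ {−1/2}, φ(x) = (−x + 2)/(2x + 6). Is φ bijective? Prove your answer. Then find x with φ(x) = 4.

Suppose φ(s) = φ(t). Cross-multiplying: (−s + 2)(2t + 6) = (−t + 2)(2s + 6).
Expanding both sides and cancelling the symmetric terms leaves −10·(s − t) = 0. Since −10 ≠ 0, s = t. Thus φ is injective.
For any y ≠ −1/2, solving y(2x + 6) = −x + 2 for x gives a well-defined x ≠ −3. So φ is surjective.
Therefore φ is bijective.
Solving φ(x) = 4: cross-multiplying gives −x + 2 = 4(2x + 6), which rearranges to −9x = 22, so x = −22/9.

-22/9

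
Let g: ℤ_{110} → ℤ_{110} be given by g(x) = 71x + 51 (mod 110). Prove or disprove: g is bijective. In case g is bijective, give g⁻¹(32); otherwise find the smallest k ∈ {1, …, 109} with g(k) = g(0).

71

If g(x_1) = g(x_2), then 71x_1 ≡ 71x_2 (mod 110). Because gcd(71, 110) = 1, we may cancel 71 to get x_1 ≡ x_2 (mod 110).
We now compute 71⁻¹ mod 110 explicitly. Euclid's algorithm: 110 = 1·71 + 39, 71 = 1·39 + 32, 39 = 1·32 + 7, 32 = 4·7 + 4, 7 = 1·4 + 3, 4 = 1·3 + 1; back-substituting gives 1 = 31·71 − 20·110, so 71⁻¹ ≡ 31 (mod 110).
Then y ↦ 31(y − 51) is a two-sided inverse to g, so every y ∈ ℤ_{110} has a preimage.
Therefore g is bijective.
Since g is bijective, we find g⁻¹(32): we need 71x ≡ 32 − 51 ≡ 91 (mod 110). Using 71⁻¹ = 31: x ≡ 31·91 = 2821 = 25·110 + 71, so x = 71.
Check: g(71) = 71·71 + 51 = 5092 = 46·110 + 32 ≡ 32 (mod 110).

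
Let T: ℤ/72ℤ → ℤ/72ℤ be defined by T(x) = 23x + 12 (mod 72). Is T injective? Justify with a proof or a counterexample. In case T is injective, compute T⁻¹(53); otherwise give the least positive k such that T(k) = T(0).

55

Recall: injectivity means: for all x_1, x_2 in the domain, T(x_1) = T(x_2) implies x_1 = x_2.
Suppose T(x_1) = T(x_2) in ℤ/72ℤ. Then 23x_1 + 12 ≡ 23x_2 + 12 (mod 72), therefore 23(x_1 − x_2) ≡ 0 (mod 72).
Since gcd(23, 72) = 1, 23 is invertible modulo 72, therefore x_1 − x_2 ≡ 0 (mod 72), i.e. x_1 = x_2.
So T is injective.
We now compute 23⁻¹ mod 72 explicitly. Euclid's algorithm: 72 = 3·23 + 3, 23 = 7·3 + 2, 3 = 1·2 + 1; back-substituting gives 1 = 47·23 − 15·72, so 23⁻¹ ≡ 47 (mod 72).
Since T is injective, we find T⁻¹(53): we need 23x ≡ 53 − 12 ≡ 41 (mod 72). Using 23⁻¹ = 47: x ≡ 47·41 = 1927 = 26·72 + 55, so x = 55.
Check: T(55) = 23·55 + 12 = 1277 = 17·72 + 53 ≡ 53 (mod 72).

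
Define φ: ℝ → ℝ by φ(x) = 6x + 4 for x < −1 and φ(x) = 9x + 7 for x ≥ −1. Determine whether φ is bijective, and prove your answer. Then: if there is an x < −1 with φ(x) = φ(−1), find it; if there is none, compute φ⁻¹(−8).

Both pieces are strictly increasing (slopes 6 and 9), so each is injective on its own interval.
The left piece maps (−∞, −1) onto (−∞, −2); the right piece maps [−1, ∞) onto [−2, ∞).
Since −2 = −2, the images partition ℝ: φ is injective and surjective, hence bijective.
Because the two images are disjoint, no x < −1 has φ(x) = φ(−1), so we compute φ⁻¹(−8): −8 lies in (−∞, −2), so solve 6x + 4 = −8: x = (−8 − 4)/6 = −2.

-2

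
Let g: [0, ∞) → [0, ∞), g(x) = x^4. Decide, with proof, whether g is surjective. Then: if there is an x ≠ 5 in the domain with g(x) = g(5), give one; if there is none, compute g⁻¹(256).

4

For any y ∈ [0, ∞), x = y^{1/4} ∈ [0, ∞) gives g(x) = y, so g is surjective.
Since x ↦ x^4 is strictly increasing on [0, ∞), it is injective there, so no x ≠ 5 in the domain has g(x) = g(5). We therefore compute g⁻¹(256) = 256^{1/4} = 4 (indeed 4^4 = 256).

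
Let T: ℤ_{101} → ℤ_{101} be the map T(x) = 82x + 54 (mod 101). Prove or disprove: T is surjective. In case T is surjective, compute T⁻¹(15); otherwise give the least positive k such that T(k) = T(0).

18

Since gcd(82, 101) = 1, 82 is invertible modulo 101. Euclid's algorithm: 101 = 1·82 + 19, 82 = 4·19 + 6, 19 = 3·6 + 1; back-substituting gives 1 = 85·82 − 69·101, so 82⁻¹ ≡ 85 (mod 101).
Then y ↦ 85(y − 54) is a two-sided inverse to T, so every y ∈ ℤ_{101} has a preimage.
Therefore T is surjective.
Since T is surjective, we find T⁻¹(15): we need 82x ≡ 15 − 54 ≡ 62 (mod 101). Using 82⁻¹ = 85: x ≡ 85·62 = 5270 = 52·101 + 18, so x = 18.
Check: T(18) = 82·18 + 54 = 1530 = 15·101 + 15 ≡ 15 (mod 101).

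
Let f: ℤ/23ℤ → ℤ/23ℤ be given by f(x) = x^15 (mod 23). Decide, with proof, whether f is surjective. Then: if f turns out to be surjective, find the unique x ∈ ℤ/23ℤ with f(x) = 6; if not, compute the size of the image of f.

9

Since 23 is prime, the nonzero elements of ℤ/23ℤ form a cyclic group of order 22.
As gcd(15, 22) = 1, raising to the 15th power is a bijection on this group: if s^15 ≡ t^15 then (st^{−1})^15 = 1, and the only element of order dividing gcd(15, 22) = 1 is 1, so s = t.
With f(0) = 0 this makes f injective on all of ℤ/23ℤ, hence bijective (finite equal-size domain and codomain). In particular f is surjective.
Since f is surjective, we find the preimage of 6. The inverse of x ↦ x^15 on (ℤ/23ℤ)^× is x ↦ x^3, because 15·3 = 45 = 2·22 + 1 ≡ 1 (mod 22) and x^{22} = 1 for x ≠ 0 (Fermat). So f⁻¹(6) = 6^3 mod 23.
Repeated squaring mod 23: 6^1 ≡ 6, 6^2 ≡ 6² = 36 ≡ 13. Since 3 = 2 + 1, 6^3 ≡ 13·6: 13·6 = 78 ≡ 9. So 6^3 ≡ 9 (mod 23).
Hence f⁻¹(6) = 9.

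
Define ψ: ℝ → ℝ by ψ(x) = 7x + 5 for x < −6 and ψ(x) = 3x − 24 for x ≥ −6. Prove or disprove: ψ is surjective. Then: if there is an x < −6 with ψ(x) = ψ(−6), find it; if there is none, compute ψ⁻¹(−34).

-47/7

Both pieces are strictly increasing (slopes 7 and 3), so each is injective on its own interval.
The left piece maps (−∞, −6) onto (−∞, −37); the right piece maps [−6, ∞) onto [−42, ∞).
The union (−∞, −37) ∪ [−42, ∞) covers ℝ, so ψ is surjective.
For the follow-up: the images overlap, so an x < −6 with ψ(x) = ψ(−6) exists. ψ(−6) = −42; solving 7x + 5 = −42 for x < −6 gives x = (−42 − 5)/7 = −47/7.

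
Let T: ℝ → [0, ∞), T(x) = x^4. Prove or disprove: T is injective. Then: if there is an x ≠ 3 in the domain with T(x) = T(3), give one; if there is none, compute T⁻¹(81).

T(3) = 81 = (−3)^4 = T(−3) (since 4 is even), with 3 ≠ −3. So T is not injective.
For the follow-up, such an x exists: taking x = −3 ∈ ℝ gives T(−3) = 81 = T(3) with −3 ≠ 3.

-3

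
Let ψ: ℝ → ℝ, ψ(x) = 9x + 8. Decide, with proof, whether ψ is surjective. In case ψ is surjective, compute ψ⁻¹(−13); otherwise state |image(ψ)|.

-7/3

For any y ∈ ℝ, x = (y − 8)/9 satisfies ψ(x) = y.
Thus ψ is surjective.
Since ψ is surjective, we compute ψ⁻¹(−13) = (−13 − 8)/9 = −7/3.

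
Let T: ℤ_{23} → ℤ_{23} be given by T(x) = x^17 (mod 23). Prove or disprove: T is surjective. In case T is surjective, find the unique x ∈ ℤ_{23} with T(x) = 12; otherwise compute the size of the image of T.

Since 23 is prime, the nonzero elements of ℤ_{23} form a cyclic group of order 22.
As gcd(17, 22) = 1, raising to the 17th power is a bijection on this group: if u^17 ≡ v^17 then (uv^{−1})^17 = 1, and the only element of order dividing gcd(17, 22) = 1 is 1, so u = v.
With T(0) = 0 this makes T injective on all of ℤ_{23}, hence bijective (finite equal-size domain and codomain). In particular T is surjective.
Since T is surjective, we find the preimage of 12. The inverse of x ↦ x^17 on (ℤ_{23})^× is x ↦ x^13, because 17·13 = 221 = 10·22 + 1 ≡ 1 (mod 22) and x^{22} = 1 for x ≠ 0 (Fermat). So T⁻¹(12) = 12^13 mod 23.
Repeated squaring mod 23: 12^1 ≡ 12, 12^2 ≡ 12² = 144 ≡ 6, 12^4 ≡ 6² = 36 ≡ 13, 12^8 ≡ 13² = 169 ≡ 8. Since 13 = 8 + 4 + 1, 12^13 ≡ 8·13·12: 8·13 = 104 ≡ 12, then 12·12 = 144 ≡ 6. So 12^13 ≡ 6 (mod 23).
Hence T⁻¹(12) = 6.

6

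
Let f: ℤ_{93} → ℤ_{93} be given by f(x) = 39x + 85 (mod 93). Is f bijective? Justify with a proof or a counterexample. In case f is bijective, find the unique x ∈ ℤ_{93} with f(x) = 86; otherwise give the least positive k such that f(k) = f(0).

31

We have gcd(39, 93) = 3 > 1. Taking s = 0 and t = 31: f(0) = 85 and f(31) = 39·31 + 85 = 1294 ≡ 85 (mod 93).
So f(0) = f(31) while 0 ≠ 31, so f is not injective, hence not bijective.
Since f is not bijective, we find the least positive k with f(k) = f(0): this means 39k ≡ 0 (mod 93), i.e. 93 ∣ 39k. Since gcd(39, 93) = 3, dividing through by 3 this holds exactly when 31 ∣ 13k, and as gcd(13, 31) = 1, exactly when 31 ∣ k.
The smallest positive such k is 31.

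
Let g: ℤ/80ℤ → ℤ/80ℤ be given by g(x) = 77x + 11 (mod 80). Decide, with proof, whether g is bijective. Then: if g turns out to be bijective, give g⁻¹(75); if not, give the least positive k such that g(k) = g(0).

If g(x_1) = g(x_2), then 77x_1 ≡ 77x_2 (mod 80). Because gcd(77, 80) = 1, we may cancel 77 to get x_1 ≡ x_2 (mod 80).
We now compute 77⁻¹ mod 80 explicitly. Euclid's algorithm: 80 = 1·77 + 3, 77 = 25·3 + 2, 3 = 1·2 + 1; back-substituting gives 1 = 53·77 − 51·80, so 77⁻¹ ≡ 53 (mod 80).
Then y ↦ 53(y − 11) is a two-sided inverse to g, so every y ∈ ℤ/80ℤ has a preimage.
Thus g is bijective.
Since g is bijective, we compute g⁻¹(75): solve 77x + 11 ≡ 75 (mod 80), i.e. 77x ≡ 64 (mod 80).
Multiplying by 77⁻¹ = 53 gives x ≡ 53·64 = 3392 = 42·80 + 32 ≡ 32 (mod 80).
Check: g(32) = 77·32 + 11 = 2475 = 30·80 + 75 ≡ 75 (mod 80).

32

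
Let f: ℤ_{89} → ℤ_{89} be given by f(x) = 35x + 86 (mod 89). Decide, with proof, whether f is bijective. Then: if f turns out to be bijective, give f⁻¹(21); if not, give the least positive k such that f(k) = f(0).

Recall: injectivity means: for all u, v in the domain, f(u) = f(v) implies u = v.
If f(u) = f(v), then 35u ≡ 35v (mod 89). Because gcd(35, 89) = 1, we may cancel 35 to get u ≡ v (mod 89).
We now compute 35⁻¹ mod 89 explicitly. Euclid's algorithm: 89 = 2·35 + 19, 35 = 1·19 + 16, 19 = 1·16 + 3, 16 = 5·3 + 1; back-substituting gives 1 = 28·35 − 11·89, so 35⁻¹ ≡ 28 (mod 89).
Then y ↦ 28(y − 86) is a two-sided inverse to f, so every y ∈ ℤ_{89} has a preimage.
Therefore f is bijective.
Since f is bijective, we find f⁻¹(21): we need 35x ≡ 21 − 86 ≡ 24 (mod 89). Using 35⁻¹ = 28: x ≡ 28·24 = 672 = 7·89 + 49, so x = 49.
Check: f(49) = 35·49 + 86 = 1801 = 20·89 + 21 ≡ 21 (mod 89).

49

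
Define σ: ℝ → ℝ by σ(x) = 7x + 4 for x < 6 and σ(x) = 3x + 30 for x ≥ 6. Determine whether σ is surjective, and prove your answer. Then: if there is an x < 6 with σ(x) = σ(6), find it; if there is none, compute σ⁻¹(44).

Both pieces are strictly increasing (slopes 7 and 3), so each is injective on its own interval.
The left piece maps (−∞, 6) onto (−∞, 46); the right piece maps [6, ∞) onto [48, ∞).
The union (−∞, 46) ∪ [48, ∞) omits the interval between 46 and 48; in particular 46 has no preimage. So σ is not surjective.
Because the two images are disjoint, no x < 6 has σ(x) = σ(6), so we compute σ⁻¹(44): 44 lies in (−∞, 46), so solve 7x + 4 = 44: x = (44 − 4)/7 = 40/7.

40/7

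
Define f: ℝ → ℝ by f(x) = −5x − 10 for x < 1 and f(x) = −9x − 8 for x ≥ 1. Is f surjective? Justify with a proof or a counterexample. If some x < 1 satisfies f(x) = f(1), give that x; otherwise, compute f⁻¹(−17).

1

Both pieces are strictly decreasing (slopes −5 and −9), so each is injective on its own interval.
The left piece maps (−∞, 1) onto (−15, ∞); the right piece maps [1, ∞) onto (−∞, −17].
The union (−15, ∞) ∪ (−∞, −17] omits the interval between −15 and −17; in particular −15 has no preimage. So f is not surjective.
Because the two images are disjoint, no x < 1 has f(x) = f(1), so we compute f⁻¹(−17): −17 lies in (−∞, −17], so solve −9x − 8 = −17: x = (−17 + 8)/(−9) = 1.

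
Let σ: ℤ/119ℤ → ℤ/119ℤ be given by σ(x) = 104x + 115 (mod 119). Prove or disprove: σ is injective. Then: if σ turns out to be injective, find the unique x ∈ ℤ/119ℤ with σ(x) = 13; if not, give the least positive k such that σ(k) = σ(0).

102

Suppose σ(u) = σ(v) in ℤ/119ℤ. Then 104u + 115 ≡ 104v + 115 (mod 119), therefore 104(u − v) ≡ 0 (mod 119).
Since gcd(104, 119) = 1, 104 is invertible modulo 119, thus u − v ≡ 0 (mod 119), i.e. u = v.
Thus σ is injective.
We now compute 104⁻¹ mod 119 explicitly. Euclid's algorithm: 119 = 1·104 + 15, 104 = 6·15 + 14, 15 = 1·14 + 1; back-substituting gives 1 = 111·104 − 97·119, so 104⁻¹ ≡ 111 (mod 119).
Since σ is injective, we compute σ⁻¹(13): solve 104x + 115 ≡ 13 (mod 119), i.e. 104x ≡ 17 (mod 119).
Multiplying by 104⁻¹ = 111 gives x ≡ 111·17 = 1887 = 15·119 + 102 ≡ 102 (mod 119).
Check: σ(102) = 104·102 + 115 = 10723 = 90·119 + 13 ≡ 13 (mod 119).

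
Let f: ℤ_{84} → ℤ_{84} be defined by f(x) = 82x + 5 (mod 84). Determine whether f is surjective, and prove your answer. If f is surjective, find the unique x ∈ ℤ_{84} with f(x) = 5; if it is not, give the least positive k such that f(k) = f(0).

42

Since gcd(82, 84) = 2, we have 82x ≡ 0 (mod 2) for all x, so f(x) ≡ 1 (mod 2).
But 0 ≢ 1 (mod 2), so 0 ∈ ℤ_{84} has no preimage. Hence f is not surjective.
Since f is not surjective, we find the least positive k with f(k) = f(0): this means 82k ≡ 0 (mod 84), i.e. 84 ∣ 82k. Since gcd(82, 84) = 2, dividing through by 2 this holds exactly when 42 ∣ 41k, and as gcd(41, 42) = 1, exactly when 42 ∣ k.
The smallest positive such k is 42.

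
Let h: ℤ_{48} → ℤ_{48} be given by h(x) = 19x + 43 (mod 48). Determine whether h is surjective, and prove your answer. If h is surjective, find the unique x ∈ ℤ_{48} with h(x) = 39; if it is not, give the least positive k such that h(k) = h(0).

Since gcd(19, 48) = 1, 19 is invertible modulo 48. Euclid's algorithm: 48 = 2·19 + 10, 19 = 1·10 + 9, 10 = 1·9 + 1; back-substituting gives 1 = 43·19 − 17·48, so 19⁻¹ ≡ 43 (mod 48).
Then y ↦ 43(y − 43) is a two-sided inverse to h, so every y ∈ ℤ_{48} has a preimage.
Thus h is surjective.
Since h is surjective, we compute h⁻¹(39): solve 19x + 43 ≡ 39 (mod 48), i.e. 19x ≡ 44 (mod 48).
Multiplying by 19⁻¹ = 43 gives x ≡ 43·44 = 1892 = 39·48 + 20 ≡ 20 (mod 48).
Check: h(20) = 19·20 + 43 = 423 = 8·48 + 39 ≡ 39 (mod 48).

20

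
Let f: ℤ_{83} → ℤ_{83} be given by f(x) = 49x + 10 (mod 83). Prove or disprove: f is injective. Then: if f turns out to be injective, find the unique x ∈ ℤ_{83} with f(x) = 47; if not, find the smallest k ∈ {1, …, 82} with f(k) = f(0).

Suppose f(a) = f(b) in ℤ_{83}. Then 49a + 10 ≡ 49b + 10 (mod 83), thus 49(a − b) ≡ 0 (mod 83).
Since gcd(49, 83) = 1, 49 is invertible modulo 83, therefore a − b ≡ 0 (mod 83), i.e. a = b.
Therefore f is injective.
We now compute 49⁻¹ mod 83 explicitly. Euclid's algorithm: 83 = 1·49 + 34, 49 = 1·34 + 15, 34 = 2·15 + 4, 15 = 3·4 + 3, 4 = 1·3 + 1; back-substituting gives 1 = 61·49 − 36·83, so 49⁻¹ ≡ 61 (mod 83).
Since f is injective, we compute f⁻¹(47): solve 49x + 10 ≡ 47 (mod 83), i.e. 49x ≡ 37 (mod 83).
Multiplying by 49⁻¹ = 61 gives x ≡ 61·37 = 2257 = 27·83 + 16 ≡ 16 (mod 83).
Check: f(16) = 49·16 + 10 = 794 = 9·83 + 47 ≡ 47 (mod 83).

16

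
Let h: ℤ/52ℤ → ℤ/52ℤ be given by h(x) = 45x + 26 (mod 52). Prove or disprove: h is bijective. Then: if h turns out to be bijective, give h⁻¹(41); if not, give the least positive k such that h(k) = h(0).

Suppose h(x_1) = h(x_2) in ℤ/52ℤ. Then 45x_1 + 26 ≡ 45x_2 + 26 (mod 52), therefore 45(x_1 − x_2) ≡ 0 (mod 52).
Since gcd(45, 52) = 1, 45 is invertible modulo 52, therefore x_1 − x_2 ≡ 0 (mod 52), i.e. x_1 = x_2.
We now compute 45⁻¹ mod 52 explicitly. Euclid's algorithm: 52 = 1·45 + 7, 45 = 6·7 + 3, 7 = 2·3 + 1; back-substituting gives 1 = 37·45 − 32·52, so 45⁻¹ ≡ 37 (mod 52).
Then y ↦ 37(y − 26) is a two-sided inverse to h, so every y ∈ ℤ/52ℤ has a preimage.
Therefore h is bijective.
Since h is bijective, we compute h⁻¹(41): solve 45x + 26 ≡ 41 (mod 52), i.e. 45x ≡ 15 (mod 52).
Multiplying by 45⁻¹ = 37 gives x ≡ 37·15 = 555 = 10·52 + 35 ≡ 35 (mod 52).
Check: h(35) = 45·35 + 26 = 1601 = 30·52 + 41 ≡ 41 (mod 52).

35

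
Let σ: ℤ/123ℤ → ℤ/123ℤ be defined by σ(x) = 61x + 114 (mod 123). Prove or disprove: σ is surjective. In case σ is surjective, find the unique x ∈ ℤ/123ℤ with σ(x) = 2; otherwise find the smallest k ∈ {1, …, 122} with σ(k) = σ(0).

Since gcd(61, 123) = 1, 61 is invertible modulo 123. Euclid's algorithm: 123 = 2·61 + 1; back-substituting gives 1 = 121·61 − 60·123, so 61⁻¹ ≡ 121 (mod 123).
Then y ↦ 121(y − 114) is a two-sided inverse to σ, so every y ∈ ℤ/123ℤ has a preimage.
So σ is surjective.
Since σ is surjective, we find σ⁻¹(2): we need 61x ≡ 2 − 114 ≡ 11 (mod 123). Using 61⁻¹ = 121: x ≡ 121·11 = 1331 = 10·123 + 101, so x = 101.
Check: σ(101) = 61·101 + 114 = 6275 = 51·123 + 2 ≡ 2 (mod 123).

101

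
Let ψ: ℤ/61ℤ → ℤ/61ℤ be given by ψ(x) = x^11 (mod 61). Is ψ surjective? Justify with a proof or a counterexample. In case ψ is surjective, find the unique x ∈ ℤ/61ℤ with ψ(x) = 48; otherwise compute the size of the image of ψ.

14

Since 61 is prime, the nonzero elements of ℤ/61ℤ form a cyclic group of order 60.
As gcd(11, 60) = 1, raising to the 11th power is a bijection on this group: if s^11 ≡ t^11 then (st^{−1})^11 = 1, and the only element of order dividing gcd(11, 60) = 1 is 1, so s = t.
With ψ(0) = 0 this makes ψ injective on all of ℤ/61ℤ, hence bijective (finite equal-size domain and codomain). In particular ψ is surjective.
Since ψ is surjective, we find the preimage of 48. The inverse of x ↦ x^11 on (ℤ/61ℤ)^× is x ↦ x^11, because 11·11 = 121 = 2·60 + 1 ≡ 1 (mod 60) and x^{60} = 1 for x ≠ 0 (Fermat). So ψ⁻¹(48) = 48^11 mod 61.
Repeated squaring mod 61: 48^1 ≡ 48, 48^2 ≡ 48² = 2304 ≡ 47, 48^4 ≡ 47² = 2209 ≡ 13, 48^8 ≡ 13² = 169 ≡ 47. Since 11 = 8 + 2 + 1, 48^11 ≡ 47·47·48: 47·47 = 2209 ≡ 13, then 13·48 = 624 ≡ 14. So 48^11 ≡ 14 (mod 61).
Hence ψ⁻¹(48) = 14.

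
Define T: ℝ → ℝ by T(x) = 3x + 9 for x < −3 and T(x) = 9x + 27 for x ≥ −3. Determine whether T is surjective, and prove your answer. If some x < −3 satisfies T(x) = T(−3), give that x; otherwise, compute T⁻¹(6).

Both pieces are strictly increasing (slopes 3 and 9), so each is injective on its own interval.
The left piece maps (−∞, −3) onto (−∞, 0); the right piece maps [−3, ∞) onto [0, ∞).
These images together cover ℝ, so T is surjective.
Because the two images are disjoint, no x < −3 has T(x) = T(−3), so we compute T⁻¹(6): 6 lies in [0, ∞), so solve 9x + 27 = 6: x = (6 − 27)/9 = −7/3.

-7/3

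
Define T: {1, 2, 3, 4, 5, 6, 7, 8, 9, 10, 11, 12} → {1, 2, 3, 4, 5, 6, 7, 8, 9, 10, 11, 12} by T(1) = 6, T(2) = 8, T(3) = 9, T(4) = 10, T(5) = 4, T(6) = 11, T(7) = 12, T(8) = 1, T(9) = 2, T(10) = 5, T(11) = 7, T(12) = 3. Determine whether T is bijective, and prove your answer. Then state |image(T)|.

12

The values 6, 8, 9, 10, 4, 11, 12, 1, 2, 5, 7, 3 are a permutation of {1, 2, 3, 4, 5, 6, 7, 8, 9, 10, 11, 12}: each element appears exactly once.
So T is injective and surjective, hence bijective.
The image of T is {1, 2, 3, 4, 5, 6, 7, 8, 9, 10, 11, 12}, which has 12 elements.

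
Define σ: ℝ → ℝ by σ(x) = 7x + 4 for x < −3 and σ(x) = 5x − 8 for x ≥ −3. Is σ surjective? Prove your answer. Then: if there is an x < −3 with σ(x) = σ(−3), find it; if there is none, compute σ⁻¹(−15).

Both pieces are strictly increasing (slopes 7 and 5), so each is injective on its own interval.
The left piece maps (−∞, −3) onto (−∞, −17); the right piece maps [−3, ∞) onto [−23, ∞).
The union (−∞, −17) ∪ [−23, ∞) covers ℝ, so σ is surjective.
For the follow-up: the images overlap, so an x < −3 with σ(x) = σ(−3) exists. σ(−3) = −23; solving 7x + 4 = −23 for x < −3 gives x = (−23 − 4)/7 = −27/7.

-27/7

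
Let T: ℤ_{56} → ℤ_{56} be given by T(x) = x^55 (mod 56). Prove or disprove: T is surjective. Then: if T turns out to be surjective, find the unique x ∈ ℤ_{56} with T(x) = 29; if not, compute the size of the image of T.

T(0) = 0^55 = 0.
T(14): Repeated squaring mod 56: 14^1 ≡ 14, 14^2 ≡ 14² = 196 ≡ 28, 14^4 ≡ 28² = 784 ≡ 0, 14^8 ≡ 0² = 0, 14^16 ≡ 0² = 0, 14^32 ≡ 0² = 0. Since 55 = 32 + 16 + 4 + 2 + 1, 14^55 ≡ 0·0·0·28·14: 0·0 = 0, then 0·0 = 0, then 0·28 = 0, then 0·14 = 0. So 14^55 ≡ 0 (mod 56).
So T(0) = T(14) = 0 while 0 ≠ 14, so T is not injective.
A non-injective map from the 56-element set ℤ_{56} to itself takes at most 55 distinct values, so it cannot be surjective. Hence T is not surjective.
Since T is not surjective, we determine |image(T)|. Computing x^55 mod 56 for each x (by repeated squaring, reducing mod 56 at every step), the values T(0), T(1), …, T(55) are: 0, 1, 16, 3, 32, 5, 48, 7, 8, 9, 24, 11, 40, 13, 0, 15, 16, 17, 32, 19, 48, 21, 8, 23, 24, 25, 40, 27, 0, 29, 16, 31, 32, 33, 48, 35, 8, 37, 24, 39, 40, 41, 0, 43, 16, 45, 32, 47, 48, 49, 8, 51, 24, 53, 40, 55.
The distinct values are {0, 1, 3, 5, 7, 8, 9, 11, 13, 15, 16, 17, 19, 21, 23, 24, 25, 27, 29, 31, 32, 33, 35, 37, 39, 40, 41, 43, 45, 47, 48, 49, 51, 53, 55}; there are 35 of them.

35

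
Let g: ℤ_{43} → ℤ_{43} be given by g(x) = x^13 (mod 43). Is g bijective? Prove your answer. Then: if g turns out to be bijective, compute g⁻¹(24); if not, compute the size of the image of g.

Since 43 is prime, the nonzero elements of ℤ_{43} form a cyclic group of order 42.
As gcd(13, 42) = 1, raising to the 13th power is a bijection on this group: if s^13 ≡ t^13 then (st^{−1})^13 = 1, and the only element of order dividing gcd(13, 42) = 1 is 1, so s = t.
With g(0) = 0 this makes g injective on all of ℤ_{43}, hence bijective (finite equal-size domain and codomain). In particular g is bijective.
Since g is bijective, we find the preimage of 24. The inverse of x ↦ x^13 on (ℤ_{43})^× is x ↦ x^13, because 13·13 = 169 = 4·42 + 1 ≡ 1 (mod 42) and x^{42} = 1 for x ≠ 0 (Fermat). So g⁻¹(24) = 24^13 mod 43.
Repeated squaring mod 43: 24^1 ≡ 24, 24^2 ≡ 24² = 576 ≡ 17, 24^4 ≡ 17² = 289 ≡ 31, 24^8 ≡ 31² = 961 ≡ 15. Since 13 = 8 + 4 + 1, 24^13 ≡ 15·31·24: 15·31 = 465 ≡ 35, then 35·24 = 840 ≡ 23. So 24^13 ≡ 23 (mod 43).
Hence g⁻¹(24) = 23.

23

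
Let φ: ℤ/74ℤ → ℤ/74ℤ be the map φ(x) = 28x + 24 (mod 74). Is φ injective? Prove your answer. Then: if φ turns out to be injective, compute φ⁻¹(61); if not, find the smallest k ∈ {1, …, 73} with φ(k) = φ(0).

Recall that φ is injective when φ(s) = φ(t) forces s = t.
We have gcd(28, 74) = 2 > 1. Taking s = 0 and t = 37: φ(0) = 24 and φ(37) = 28·37 + 24 = 1060 ≡ 24 (mod 74).
So φ(0) = φ(37) while 0 ≠ 37, therefore φ is not injective.
Since φ is not injective, we find the least positive k with φ(k) = φ(0): this means 28k ≡ 0 (mod 74), i.e. 74 ∣ 28k. Since gcd(28, 74) = 2, dividing through by 2 this holds exactly when 37 ∣ 14k, and as gcd(14, 37) = 1, exactly when 37 ∣ k.
The smallest positive such k is 37.

37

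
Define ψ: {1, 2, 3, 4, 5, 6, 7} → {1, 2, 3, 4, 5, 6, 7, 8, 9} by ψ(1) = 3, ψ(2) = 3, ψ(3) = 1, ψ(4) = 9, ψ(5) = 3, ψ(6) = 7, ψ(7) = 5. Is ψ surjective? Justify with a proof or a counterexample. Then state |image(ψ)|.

No element maps to 2, so ψ is not surjective.
The image of ψ is {1, 3, 5, 7, 9}, which has 5 elements.

5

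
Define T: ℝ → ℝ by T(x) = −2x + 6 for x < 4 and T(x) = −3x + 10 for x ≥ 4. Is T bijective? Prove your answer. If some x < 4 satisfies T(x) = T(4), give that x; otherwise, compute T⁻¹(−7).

17/3

Both pieces are strictly decreasing (slopes −2 and −3), so each is injective on its own interval.
The left piece maps (−∞, 4) onto (−2, ∞); the right piece maps [4, ∞) onto (−∞, −2].
Since −2 = −2, the images partition ℝ: T is injective and surjective, hence bijective.
Because the two images are disjoint, no x < 4 has T(x) = T(4), so we compute T⁻¹(−7): −7 lies in (−∞, −2], so solve −3x + 10 = −7: x = (−7 − 10)/(−3) = 17/3.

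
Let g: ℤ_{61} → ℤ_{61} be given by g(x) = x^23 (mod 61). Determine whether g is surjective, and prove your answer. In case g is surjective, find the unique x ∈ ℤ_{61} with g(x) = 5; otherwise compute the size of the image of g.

36

Since 61 is prime, the nonzero elements of ℤ_{61} form a cyclic group of order 60.
As gcd(23, 60) = 1, raising to the 23rd power is a bijection on this group: if u^23 ≡ v^23 then (uv^{−1})^23 = 1, and the only element of order dividing gcd(23, 60) = 1 is 1, so u = v.
With g(0) = 0 this makes g injective on all of ℤ_{61}, hence bijective (finite equal-size domain and codomain). In particular g is surjective.
Since g is surjective, we find the preimage of 5. The inverse of x ↦ x^23 on (ℤ_{61})^× is x ↦ x^47, because 23·47 = 1081 = 18·60 + 1 ≡ 1 (mod 60) and x^{60} = 1 for x ≠ 0 (Fermat). So g⁻¹(5) = 5^47 mod 61.
Repeated squaring mod 61: 5^1 ≡ 5, 5^2 ≡ 5² = 25, 5^4 ≡ 25² = 625 ≡ 15, 5^8 ≡ 15² = 225 ≡ 42, 5^16 ≡ 42² = 1764 ≡ 56, 5^32 ≡ 56² = 3136 ≡ 25. Since 47 = 32 + 8 + 4 + 2 + 1, 5^47 ≡ 25·42·15·25·5: 25·42 = 1050 ≡ 13, then 13·15 = 195 ≡ 12, then 12·25 = 300 ≡ 56, then 56·5 = 280 ≡ 36. So 5^47 ≡ 36 (mod 61).
Hence g⁻¹(5) = 36.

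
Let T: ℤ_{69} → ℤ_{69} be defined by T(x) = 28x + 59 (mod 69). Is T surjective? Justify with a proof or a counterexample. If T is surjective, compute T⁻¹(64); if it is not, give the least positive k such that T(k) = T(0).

47

Since gcd(28, 69) = 1, 28 is invertible modulo 69. Euclid's algorithm: 69 = 2·28 + 13, 28 = 2·13 + 2, 13 = 6·2 + 1; back-substituting gives 1 = 37·28 − 15·69, so 28⁻¹ ≡ 37 (mod 69).
Then y ↦ 37(y − 59) is a two-sided inverse to T, so every y ∈ ℤ_{69} has a preimage.
Thus T is surjective.
Since T is surjective, we compute T⁻¹(64): solve 28x + 59 ≡ 64 (mod 69), i.e. 28x ≡ 5 (mod 69).
Multiplying by 28⁻¹ = 37 gives x ≡ 37·5 = 185 = 2·69 + 47 ≡ 47 (mod 69).
Check: T(47) = 28·47 + 59 = 1375 = 19·69 + 64 ≡ 64 (mod 69).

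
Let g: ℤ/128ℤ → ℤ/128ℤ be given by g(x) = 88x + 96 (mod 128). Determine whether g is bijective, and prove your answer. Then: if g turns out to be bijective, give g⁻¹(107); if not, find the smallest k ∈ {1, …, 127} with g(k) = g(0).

We have gcd(88, 128) = 8 > 1. Taking u = 0 and v = 16: g(0) = 96 and g(16) = 88·16 + 96 = 1504 ≡ 96 (mod 128).
So g(0) = g(16) while 0 ≠ 16, thus g is not injective, hence not bijective.
Since g is not bijective, we find the least positive k with g(k) = g(0): this means 88k ≡ 0 (mod 128), i.e. 128 ∣ 88k. Since gcd(88, 128) = 8, dividing through by 8 this holds exactly when 16 ∣ 11k, and as gcd(11, 16) = 1, exactly when 16 ∣ k.
The smallest positive such k is 16.

16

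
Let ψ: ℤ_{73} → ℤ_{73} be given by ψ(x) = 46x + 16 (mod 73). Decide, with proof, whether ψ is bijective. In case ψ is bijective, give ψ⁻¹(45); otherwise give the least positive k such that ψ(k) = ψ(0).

53

Suppose ψ(u) = ψ(v) in ℤ_{73}. Then 46u + 16 ≡ 46v + 16 (mod 73), thus 46(u − v) ≡ 0 (mod 73).
Since gcd(46, 73) = 1, 46 is invertible modulo 73, thus u − v ≡ 0 (mod 73), i.e. u = v.
We now compute 46⁻¹ mod 73 explicitly. Euclid's algorithm: 73 = 1·46 + 27, 46 = 1·27 + 19, 27 = 1·19 + 8, 19 = 2·8 + 3, 8 = 2·3 + 2, 3 = 1·2 + 1; back-substituting gives 1 = 27·46 − 17·73, so 46⁻¹ ≡ 27 (mod 73).
Then y ↦ 27(y − 16) is a two-sided inverse to ψ, so every y ∈ ℤ_{73} has a preimage.
Thus ψ is bijective.
Since ψ is bijective, we compute ψ⁻¹(45): solve 46x + 16 ≡ 45 (mod 73), i.e. 46x ≡ 29 (mod 73).
Multiplying by 46⁻¹ = 27 gives x ≡ 27·29 = 783 = 10·73 + 53 ≡ 53 (mod 73).
Check: ψ(53) = 46·53 + 16 = 2454 = 33·73 + 45 ≡ 45 (mod 73).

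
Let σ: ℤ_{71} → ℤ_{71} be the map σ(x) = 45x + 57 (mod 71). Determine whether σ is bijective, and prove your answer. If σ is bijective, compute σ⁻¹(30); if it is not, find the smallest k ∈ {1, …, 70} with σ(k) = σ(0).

Recall that injectivity means: for all a, b in the domain, σ(a) = σ(b) implies a = b.
Suppose σ(a) = σ(b) in ℤ_{71}. Then 45a + 57 ≡ 45b + 57 (mod 71), thus 45(a − b) ≡ 0 (mod 71).
Since gcd(45, 71) = 1, 45 is invertible modulo 71, therefore a − b ≡ 0 (mod 71), i.e. a = b.
We now compute 45⁻¹ mod 71 explicitly. Euclid's algorithm: 71 = 1·45 + 26, 45 = 1·26 + 19, 26 = 1·19 + 7, 19 = 2·7 + 5, 7 = 1·5 + 2, 5 = 2·2 + 1; back-substituting gives 1 = 30·45 − 19·71, so 45⁻¹ ≡ 30 (mod 71).
Then y ↦ 30(y − 57) is a two-sided inverse to σ, so every y ∈ ℤ_{71} has a preimage.
Hence σ is bijective.
Since σ is bijective, we compute σ⁻¹(30): solve 45x + 57 ≡ 30 (mod 71), i.e. 45x ≡ 44 (mod 71).
Multiplying by 45⁻¹ = 30 gives x ≡ 30·44 = 1320 = 18·71 + 42 ≡ 42 (mod 71).
Check: σ(42) = 45·42 + 57 = 1947 = 27·71 + 30 ≡ 30 (mod 71).

42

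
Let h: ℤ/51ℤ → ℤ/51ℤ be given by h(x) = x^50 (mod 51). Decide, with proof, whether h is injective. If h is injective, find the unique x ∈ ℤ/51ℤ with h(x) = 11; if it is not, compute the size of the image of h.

h(7): Repeated squaring mod 51: 7^1 ≡ 7, 7^2 ≡ 7² = 49, 7^4 ≡ 49² = 2401 ≡ 4, 7^8 ≡ 4² = 16, 7^16 ≡ 16² = 256 ≡ 1, 7^32 ≡ 1² = 1. Since 50 = 32 + 16 + 2, 7^50 ≡ 1·1·49: 1·1 = 1, then 1·49 = 49. So 7^50 ≡ 49 (mod 51).
h(10): Repeated squaring mod 51: 10^1 ≡ 10, 10^2 ≡ 10² = 100 ≡ 49, 10^4 ≡ 49² = 2401 ≡ 4, 10^8 ≡ 4² = 16, 10^16 ≡ 16² = 256 ≡ 1, 10^32 ≡ 1² = 1. Since 50 = 32 + 16 + 2, 10^50 ≡ 1·1·49: 1·1 = 1, then 1·49 = 49. So 10^50 ≡ 49 (mod 51).
So h(7) = h(10) = 49 while 7 ≠ 10, thus h is not injective.
Since h is not injective, we determine |image(h)|. Computing x^50 mod 51 for each x (by repeated squaring, reducing mod 51 at every step), the values h(0), h(1), …, h(50) are: 0, 1, 4, 9, 16, 25, 36, 49, 13, 30, 49, 19, 42, 16, 43, 21, 1, 34, 18, 4, 43, 33, 25, 19, 15, 13, 13, 15, 19, 25, 33, 43, 4, 18, 34, 1, 21, 43, 16, 42, 19, 49, 30, 13, 49, 36, 25, 16, 9, 4, 1.
The distinct values are {0, 1, 4, 9, 13, 15, 16, 18, 19, 21, 25, 30, 33, 34, 36, 42, 43, 49}; there are 18 of them.

18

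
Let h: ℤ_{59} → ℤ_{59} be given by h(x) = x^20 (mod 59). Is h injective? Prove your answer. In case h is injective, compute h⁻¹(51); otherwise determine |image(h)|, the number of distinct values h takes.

30

h(29): Repeated squaring mod 59: 29^1 ≡ 29, 29^2 ≡ 29² = 841 ≡ 15, 29^4 ≡ 15² = 225 ≡ 48, 29^8 ≡ 48² = 2304 ≡ 3, 29^16 ≡ 3² = 9. Since 20 = 16 + 4, 29^20 ≡ 9·48: 9·48 = 432 ≡ 19. So 29^20 ≡ 19 (mod 59).
h(30): Repeated squaring mod 59: 30^1 ≡ 30, 30^2 ≡ 30² = 900 ≡ 15, 30^4 ≡ 15² = 225 ≡ 48, 30^8 ≡ 48² = 2304 ≡ 3, 30^16 ≡ 3² = 9. Since 20 = 16 + 4, 30^20 ≡ 9·48: 9·48 = 432 ≡ 19. So 30^20 ≡ 19 (mod 59).
So h(29) = h(30) = 19 while 29 ≠ 30, therefore h is not injective.
Since h is not injective, we determine |image(h)|. Computing x^20 mod 59 for each x (by repeated squaring, reducing mod 59 at every step), the values h(0), h(1), …, h(58) are: 0, 1, 28, 41, 17, 16, 27, 25, 4, 29, 35, 49, 48, 57, 51, 7, 53, 26, 45, 5, 36, 22, 15, 21, 46, 20, 3, 9, 12, 19, 19, 12, 9, 3, 20, 46, 21, 15, 22, 36, 5, 45, 26, 53, 7, 51, 57, 48, 49, 35, 29, 4, 25, 27, 16, 17, 41, 28, 1.
The distinct values are {0, 1, 3, 4, 5, 7, 9, 12, 15, 16, 17, 19, 20, 21, 22, 25, 26, 27, 28, 29, 35, 36, 41, 45, 46, 48, 49, 51, 53, 57}; there are 30 of them.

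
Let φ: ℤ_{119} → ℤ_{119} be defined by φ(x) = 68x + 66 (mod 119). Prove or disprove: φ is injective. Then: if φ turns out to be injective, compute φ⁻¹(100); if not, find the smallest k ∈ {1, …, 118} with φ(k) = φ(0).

Recall that φ is injective if φ(s) = φ(t) implies s = t.
We have gcd(68, 119) = 17 > 1. Taking s = 0 and t = 7: φ(0) = 66 and φ(7) = 68·7 + 66 = 542 ≡ 66 (mod 119).
So φ(0) = φ(7) while 0 ≠ 7, therefore φ is not injective.
Since φ is not injective, we find the least positive k with φ(k) = φ(0): this means 68k ≡ 0 (mod 119), i.e. 119 ∣ 68k. Since gcd(68, 119) = 17, dividing through by 17 this holds exactly when 7 ∣ 4k, and as gcd(4, 7) = 1, exactly when 7 ∣ k.
The smallest positive such k is 7.

7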